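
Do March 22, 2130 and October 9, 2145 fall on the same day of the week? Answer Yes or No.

No

From Mar 22, 2130 to Oct 9, 2145 is 5680 days.
5680 mod 7 = 3, so they are different weekdays.
(Mar 22, 2130 is a Wednesday; Oct 9, 2145 is a Saturday.)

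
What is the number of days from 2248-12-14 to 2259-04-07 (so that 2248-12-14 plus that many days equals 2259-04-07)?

Dec 14, 2248 → Dec 14, 2249: 365 days.
Dec 14, 2249 → Dec 14, 2250: 365 days.
Dec 14, 2250 → Dec 14, 2251: 365 days.
Dec 14, 2251 → Dec 14, 2252: 366 days (Feb 29, 2252 is in that span).
Dec 14, 2252 → Dec 14, 2253: 365 days.
Dec 14, 2253 → Dec 14, 2254: 365 days.
Dec 14, 2254 → Dec 14, 2255: 365 days.
Dec 14, 2255 → Dec 14, 2256: 366 days (Feb 29, 2256 is in that span).
Dec 14, 2256 → Dec 14, 2257: 365 days.
Dec 14, 2257 → Dec 14, 2258: 365 days.
Dec 14, 2258 → Jan 14, 2259: 31 days (December has 31).
Jan 14, 2259 → Feb 14, 2259: 31 days (January has 31).
Feb 14, 2259 → Mar 14, 2259: 28 days (February has 28).
Mar 14, 2259 → Apr 7, 2259: 24 days.
Total: 3766 days.

3766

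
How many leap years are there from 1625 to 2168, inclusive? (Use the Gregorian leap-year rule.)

132

Multiples of 4 in [1625,2168]: 136.
Of those, multiples of 100: 5 (not leap unless ÷400).
Multiples of 400: 1.
Leap years = 136 − 5 + 1 = 132.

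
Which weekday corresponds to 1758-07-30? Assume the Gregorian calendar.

Doomsday rule: the anchor day for the 1700s is Sunday. For year 58: 58÷12 = 4 r 10, and 10÷4 = 2, so 4+10+2 = 16.
Sunday + 16 ≡ Tuesday — that's 1758's doomsday.
In July the doomsday date is Jul 11.
Jul 30 is 19 days after Jul 11; 19 mod 7 = 5, so Tuesday + 5 = Sunday.

Sunday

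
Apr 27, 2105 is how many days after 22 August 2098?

2439

Aug 22, 2098 → Aug 22, 2099: 365 days.
Aug 22, 2099 → Aug 22, 2100: 365 days.
Aug 22, 2100 → Aug 22, 2101: 365 days.
Aug 22, 2101 → Aug 22, 2102: 365 days.
Aug 22, 2102 → Aug 22, 2103: 365 days.
Aug 22, 2103 → Aug 22, 2104: 366 days (Feb 29, 2104 is in that span).
Aug 22, 2104 → Sep 22, 2104: 31 days (August has 31).
Sep 22, 2104 → Oct 22, 2104: 30 days (September has 30).
Oct 22, 2104 → Nov 22, 2104: 31 days (October has 31).
Nov 22, 2104 → Dec 22, 2104: 30 days (November has 30).
Dec 22, 2104 → Jan 22, 2105: 31 days (December has 31).
Jan 22, 2105 → Feb 22, 2105: 31 days (January has 31).
Feb 22, 2105 → Mar 22, 2105: 28 days (February has 28).
Mar 22, 2105 → Apr 22, 2105: 31 days (March has 31).
Apr 22, 2105 → Apr 27, 2105: 5 days.
Total: 2439 days.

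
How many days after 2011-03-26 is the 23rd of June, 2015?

1550

Mar 26, 2011 → Mar 26, 2012: 366 days (Feb 29, 2012 is in that span).
Mar 26, 2012 → Mar 26, 2013: 365 days.
Mar 26, 2013 → Mar 26, 2014: 365 days.
Mar 26, 2014 → Mar 26, 2015: 365 days.
Mar 26, 2015 → Apr 26, 2015: 31 days (March has 31).
Apr 26, 2015 → May 26, 2015: 30 days (April has 30).
May 26, 2015 → Jun 23, 2015: 28 days.
Total: 1550 days.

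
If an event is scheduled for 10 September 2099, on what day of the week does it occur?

Thursday

January 1, 2099 is a Thursday.
Jan 1, 2099 → Feb 1, 2099: 31 days (January has 31).
Feb 1, 2099 → Mar 1, 2099: 28 days (February has 28).
Mar 1, 2099 → Apr 1, 2099: 31 days (March has 31).
Apr 1, 2099 → May 1, 2099: 30 days (April has 30).
May 1, 2099 → Jun 1, 2099: 31 days (May has 31).
Jun 1, 2099 → Jul 1, 2099: 30 days (June has 30).
Jul 1, 2099 → Aug 1, 2099: 31 days (July has 31).
Aug 1, 2099 → Sep 1, 2099: 31 days (August has 31).
Sep 1, 2099 → Sep 10, 2099: 9 days.
Total: 252 days.
252 mod 7 = 0, so Thursday + 0 = Thursday.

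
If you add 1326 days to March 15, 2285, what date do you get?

October 31, 2288

+365 (one year) → Mar 15, 2286 (961 left).
+365 (one year) → Mar 15, 2287 (596 left).
+366 (one year; includes Feb 29, 2288) → Mar 15, 2288 (230 left).
Mar has 31 days: +17 → Apr 1, 2288 (213 left).
Apr has 30 days: +30 → May 1, 2288 (183 left).
May has 31 days: +31 → Jun 1, 2288 (152 left).
Jun has 30 days: +30 → Jul 1, 2288 (122 left).
Jul has 31 days: +31 → Aug 1, 2288 (91 left).
Aug has 31 days: +31 → Sep 1, 2288 (60 left).
Sep has 30 days: +30 → Oct 1, 2288 (30 left).
+30 → Oct 31, 2288.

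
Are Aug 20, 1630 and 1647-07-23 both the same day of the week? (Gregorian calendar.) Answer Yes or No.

Yes

From Aug 20, 1630 to Jul 23, 1647 is 6181 days.
6181 mod 7 = 0, so they are the same weekday.
(Aug 20, 1630 is a Tuesday; Jul 23, 1647 is a Tuesday.)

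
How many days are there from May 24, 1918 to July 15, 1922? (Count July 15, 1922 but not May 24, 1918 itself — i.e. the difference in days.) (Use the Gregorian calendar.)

May 24, 1918 → May 24, 1919: 365 days.
May 24, 1919 → May 24, 1920: 366 days (Feb 29, 1920 is in that span).
May 24, 1920 → May 24, 1921: 365 days.
May 24, 1921 → May 24, 1922: 365 days.
May 24, 1922 → Jun 24, 1922: 31 days (May has 31).
Jun 24, 1922 → Jul 15, 1922: 21 days.
Total: 1513 days.

1513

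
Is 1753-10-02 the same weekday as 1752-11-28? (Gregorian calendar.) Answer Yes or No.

Yes

From Nov 28, 1752 to Oct 2, 1753 is 308 days.
308 mod 7 = 0, so they are the same weekday.
(Nov 28, 1752 is a Tuesday; Oct 2, 1753 is a Tuesday.)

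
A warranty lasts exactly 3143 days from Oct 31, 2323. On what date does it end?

+366 (one year; includes Feb 29, 2324) → Oct 31, 2324 (2777 left).
+365 (one year) → Oct 31, 2325 (2412 left).
+365 (one year) → Oct 31, 2326 (2047 left).
+365 (one year) → Oct 31, 2327 (1682 left).
+366 (one year; includes Feb 29, 2328) → Oct 31, 2328 (1316 left).
+365 (one year) → Oct 31, 2329 (951 left).
+365 (one year) → Oct 31, 2330 (586 left).
+365 (one year) → Oct 31, 2331 (221 left).
Oct has 31 days: +1 → Nov 1, 2331 (220 left).
Nov has 30 days: +30 → Dec 1, 2331 (190 left).
Dec has 31 days: +31 → Jan 1, 2332 (159 left).
Jan has 31 days: +31 → Feb 1, 2332 (128 left).
Feb has 29 days: +29 → Mar 1, 2332 (99 left).
Mar has 31 days: +31 → Apr 1, 2332 (68 left).
Apr has 30 days: +30 → May 1, 2332 (38 left).
May has 31 days: +31 → Jun 1, 2332 (7 left).
+7 → Jun 8, 2332.

June 8, 2332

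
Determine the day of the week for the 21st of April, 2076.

Doomsday rule: the anchor day for the 2000s is Tuesday. For year 76: 76÷12 = 6 r 4, and 4÷4 = 1, so 6+4+1 = 11.
Tuesday + 11 ≡ Saturday — that's 2076's doomsday.
In April the doomsday date is Apr 4.
Apr 21 is 17 days after Apr 4; 17 mod 7 = 3, so Saturday + 3 = Tuesday.

Tuesday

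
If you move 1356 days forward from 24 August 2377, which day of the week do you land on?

Aug 24, 2377 is a Wednesday.
1356 mod 7 = 5, so 1356 days after a Wednesday is Wednesday + 5 = Monday.

Monday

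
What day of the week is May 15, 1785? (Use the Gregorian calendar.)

Doomsday rule: the anchor day for the 1700s is Sunday. For year 85: 85÷12 = 7 r 1, and 1÷4 = 0, so 7+1+0 = 8.
Sunday + 8 ≡ Monday — that's 1785's doomsday.
In May the doomsday date is May 9.
May 15 is 6 days after May 9; 6 mod 7 = 6, so Monday + 6 = Sunday.

Sunday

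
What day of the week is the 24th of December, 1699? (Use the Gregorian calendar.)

Thursday

Doomsday rule: the anchor day for the 1600s is Tuesday. For year 99: 99÷12 = 8 r 3, and 3÷4 = 0, so 8+3+0 = 11.
Tuesday + 11 ≡ Saturday — that's 1699's doomsday.
In December the doomsday date is Dec 12.
Dec 24 is 12 days after Dec 12; 12 mod 7 = 5, so Saturday + 5 = Thursday.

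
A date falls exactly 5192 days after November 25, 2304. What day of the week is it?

Wednesday

Nov 25, 2304 is a Friday.
5192 mod 7 = 5, so 5192 days after a Friday is Friday + 5 = Wednesday.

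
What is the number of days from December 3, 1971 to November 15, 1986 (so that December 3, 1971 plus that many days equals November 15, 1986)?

5461

Dec 3, 1971 → Dec 3, 1972: 366 days (Feb 29, 1972 is in that span).
Dec 3, 1972 → Dec 3, 1973: 365 days.
Dec 3, 1973 → Dec 3, 1974: 365 days.
Dec 3, 1974 → Dec 3, 1975: 365 days.
Dec 3, 1975 → Dec 3, 1976: 366 days (Feb 29, 1976 is in that span).
Dec 3, 1976 → Dec 3, 1977: 365 days.
Dec 3, 1977 → Dec 3, 1978: 365 days.
Dec 3, 1978 → Dec 3, 1979: 365 days.
Dec 3, 1979 → Dec 3, 1980: 366 days (Feb 29, 1980 is in that span).
Dec 3, 1980 → Dec 3, 1981: 365 days.
Dec 3, 1981 → Dec 3, 1982: 365 days.
Dec 3, 1982 → Dec 3, 1983: 365 days.
Dec 3, 1983 → Dec 3, 1984: 366 days (Feb 29, 1984 is in that span).
Dec 3, 1984 → Dec 3, 1985: 365 days.
Dec 3, 1985 → Jan 3, 1986: 31 days (December has 31).
Jan 3, 1986 → Feb 3, 1986: 31 days (January has 31).
Feb 3, 1986 → Mar 3, 1986: 28 days (February has 28).
Mar 3, 1986 → Apr 3, 1986: 31 days (March has 31).
Apr 3, 1986 → May 3, 1986: 30 days (April has 30).
May 3, 1986 → Jun 3, 1986: 31 days (May has 31).
Jun 3, 1986 → Jul 3, 1986: 30 days (June has 30).
Jul 3, 1986 → Aug 3, 1986: 31 days (July has 31).
Aug 3, 1986 → Sep 3, 1986: 31 days (August has 31).
Sep 3, 1986 → Oct 3, 1986: 30 days (September has 30).
Oct 3, 1986 → Nov 3, 1986: 31 days (October has 31).
Nov 3, 1986 → Nov 15, 1986: 12 days.
Total: 5461 days.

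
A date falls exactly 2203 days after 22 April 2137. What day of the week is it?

Saturday

Apr 22, 2137 is a Monday.
2203 mod 7 = 5, so 2203 days after a Monday is Monday + 5 = Saturday.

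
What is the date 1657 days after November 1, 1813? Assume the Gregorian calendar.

May 16, 1818

+365 (one year) → Nov 1, 1814 (1292 left).
+365 (one year) → Nov 1, 1815 (927 left).
+366 (one year; includes Feb 29, 1816) → Nov 1, 1816 (561 left).
+365 (one year) → Nov 1, 1817 (196 left).
Nov has 30 days: +30 → Dec 1, 1817 (166 left).
Dec has 31 days: +31 → Jan 1, 1818 (135 left).
Jan has 31 days: +31 → Feb 1, 1818 (104 left).
Feb has 28 days: +28 → Mar 1, 1818 (76 left).
Mar has 31 days: +31 → Apr 1, 1818 (45 left).
Apr has 30 days: +30 → May 1, 1818 (15 left).
+15 → May 16, 1818.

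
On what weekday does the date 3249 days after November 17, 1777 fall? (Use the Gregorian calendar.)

Nov 17, 1777 is a Monday.
3249 mod 7 = 1, so 3249 days after a Monday is Monday + 1 = Tuesday.

Tuesday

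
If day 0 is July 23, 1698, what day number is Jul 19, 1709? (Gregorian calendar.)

Jul 23, 1698 → Jul 23, 1699: 365 days.
Jul 23, 1699 → Jul 23, 1700: 365 days.
Jul 23, 1700 → Jul 23, 1701: 365 days.
Jul 23, 1701 → Jul 23, 1702: 365 days.
Jul 23, 1702 → Jul 23, 1703: 365 days.
Jul 23, 1703 → Jul 23, 1704: 366 days (Feb 29, 1704 is in that span).
Jul 23, 1704 → Jul 23, 1705: 365 days.
Jul 23, 1705 → Jul 23, 1706: 365 days.
Jul 23, 1706 → Jul 23, 1707: 365 days.
Jul 23, 1707 → Jul 23, 1708: 366 days (Feb 29, 1708 is in that span).
Jul 23, 1708 → Aug 23, 1708: 31 days (July has 31).
Aug 23, 1708 → Sep 23, 1708: 31 days (August has 31).
Sep 23, 1708 → Oct 23, 1708: 30 days (September has 30).
Oct 23, 1708 → Nov 23, 1708: 31 days (October has 31).
Nov 23, 1708 → Dec 23, 1708: 30 days (November has 30).
Dec 23, 1708 → Jan 23, 1709: 31 days (December has 31).
Jan 23, 1709 → Feb 23, 1709: 31 days (January has 31).
Feb 23, 1709 → Mar 23, 1709: 28 days (February has 28).
Mar 23, 1709 → Apr 23, 1709: 31 days (March has 31).
Apr 23, 1709 → May 23, 1709: 30 days (April has 30).
May 23, 1709 → Jun 23, 1709: 31 days (May has 31).
Jun 23, 1709 → Jul 19, 1709: 26 days.
Total: 4013 days.

4013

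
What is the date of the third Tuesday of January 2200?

January 1, 2200 is a Wednesday.
The first Tuesday is therefore January 7 (6 days later).
The third Tuesday is 7 + 2×7 = January 21.

January 21, 2200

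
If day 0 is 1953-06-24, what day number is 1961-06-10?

Jun 24, 1953 → Jun 24, 1954: 365 days.
Jun 24, 1954 → Jun 24, 1955: 365 days.
Jun 24, 1955 → Jun 24, 1956: 366 days (Feb 29, 1956 is in that span).
Jun 24, 1956 → Jun 24, 1957: 365 days.
Jun 24, 1957 → Jun 24, 1958: 365 days.
Jun 24, 1958 → Jun 24, 1959: 365 days.
Jun 24, 1959 → Jun 24, 1960: 366 days (Feb 29, 1960 is in that span).
Jun 24, 1960 → Jul 24, 1960: 30 days (June has 30).
Jul 24, 1960 → Aug 24, 1960: 31 days (July has 31).
Aug 24, 1960 → Sep 24, 1960: 31 days (August has 31).
Sep 24, 1960 → Oct 24, 1960: 30 days (September has 30).
Oct 24, 1960 → Nov 24, 1960: 31 days (October has 31).
Nov 24, 1960 → Dec 24, 1960: 30 days (November has 30).
Dec 24, 1960 → Jan 24, 1961: 31 days (December has 31).
Jan 24, 1961 → Feb 24, 1961: 31 days (January has 31).
Feb 24, 1961 → Mar 24, 1961: 28 days (February has 28).
Mar 24, 1961 → Apr 24, 1961: 31 days (March has 31).
Apr 24, 1961 → May 24, 1961: 30 days (April has 30).
May 24, 1961 → Jun 10, 1961: 17 days.
Total: 2908 days.

2908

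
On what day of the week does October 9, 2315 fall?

Saturday

Doomsday rule: the anchor day for the 2300s is Wednesday. For year 15: 15÷12 = 1 r 3, and 3÷4 = 0, so 1+3+0 = 4.
Wednesday + 4 ≡ Sunday — that's 2315's doomsday.
In October the doomsday date is Oct 10.
Oct 9 is 1 day before Oct 10; 1 mod 7 = 1, so Sunday − 1 = Saturday.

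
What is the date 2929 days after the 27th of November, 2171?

December 4, 2179

+366 (one year; includes Feb 29, 2172) → Nov 27, 2172 (2563 left).
+365 (one year) → Nov 27, 2173 (2198 left).
+365 (one year) → Nov 27, 2174 (1833 left).
+365 (one year) → Nov 27, 2175 (1468 left).
+366 (one year; includes Feb 29, 2176) → Nov 27, 2176 (1102 left).
+365 (one year) → Nov 27, 2177 (737 left).
+365 (one year) → Nov 27, 2178 (372 left).
Nov has 30 days: +4 → Dec 1, 2178 (368 left).
Dec has 31 days: +31 → Jan 1, 2179 (337 left).
Jan has 31 days: +31 → Feb 1, 2179 (306 left).
Feb has 28 days: +28 → Mar 1, 2179 (278 left).
Mar has 31 days: +31 → Apr 1, 2179 (247 left).
Apr has 30 days: +30 → May 1, 2179 (217 left).
May has 31 days: +31 → Jun 1, 2179 (186 left).
Jun has 30 days: +30 → Jul 1, 2179 (156 left).
Jul has 31 days: +31 → Aug 1, 2179 (125 left).
Aug has 31 days: +31 → Sep 1, 2179 (94 left).
Sep has 30 days: +30 → Oct 1, 2179 (64 left).
Oct has 31 days: +31 → Nov 1, 2179 (33 left).
Nov has 30 days: +30 → Dec 1, 2179 (3 left).
+3 → Dec 4, 2179.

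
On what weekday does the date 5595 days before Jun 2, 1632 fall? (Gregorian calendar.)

Jun 2, 1632 is a Wednesday.
5595 mod 7 = 2, so 5595 days before a Wednesday is Wednesday − 2 = Monday.

Monday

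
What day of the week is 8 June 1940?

Doomsday rule: the anchor day for the 1900s is Wednesday. For year 40: 40÷12 = 3 r 4, and 4÷4 = 1, so 3+4+1 = 8.
Wednesday + 8 ≡ Thursday — that's 1940's doomsday.
In June the doomsday date is Jun 6.
Jun 8 is 2 days after Jun 6; 2 mod 7 = 2, so Thursday + 2 = Saturday.

Saturday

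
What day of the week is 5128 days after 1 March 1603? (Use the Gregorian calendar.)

First find the weekday of Mar 1, 1603. Doomsday rule: the anchor day for the 1600s is Tuesday. For year 03: 3÷12 = 0 r 3, and 3÷4 = 0, so 0+3+0 = 3.
Tuesday + 3 ≡ Friday — that's 1603's doomsday.
In March the doomsday date is Mar 14.
Mar 1 is 13 days before Mar 14; 13 mod 7 = 6, so Friday − 6 = Saturday.
5128 mod 7 = 4, so 5128 days after a Saturday is Saturday + 4 = Wednesday.

Wednesday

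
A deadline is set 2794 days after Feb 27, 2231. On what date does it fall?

+365 (one year) → Feb 27, 2232 (2429 left).
+366 (one year; includes Feb 29, 2232) → Feb 27, 2233 (2063 left).
+365 (one year) → Feb 27, 2234 (1698 left).
+365 (one year) → Feb 27, 2235 (1333 left).
+365 (one year) → Feb 27, 2236 (968 left).
+366 (one year; includes Feb 29, 2236) → Feb 27, 2237 (602 left).
+365 (one year) → Feb 27, 2238 (237 left).
Feb has 28 days: +2 → Mar 1, 2238 (235 left).
Mar has 31 days: +31 → Apr 1, 2238 (204 left).
Apr has 30 days: +30 → May 1, 2238 (174 left).
May has 31 days: +31 → Jun 1, 2238 (143 left).
Jun has 30 days: +30 → Jul 1, 2238 (113 left).
Jul has 31 days: +31 → Aug 1, 2238 (82 left).
Aug has 31 days: +31 → Sep 1, 2238 (51 left).
Sep has 30 days: +30 → Oct 1, 2238 (21 left).
+21 → Oct 22, 2238.

October 22, 2238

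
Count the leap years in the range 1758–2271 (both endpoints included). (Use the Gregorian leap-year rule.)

124

Multiples of 4 in [1758,2271]: 128.
Of those, multiples of 100: 5 (not leap unless ÷400).
Multiples of 400: 1.
Leap years = 128 − 5 + 1 = 124.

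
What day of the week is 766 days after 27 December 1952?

Dec 27, 1952 is a Saturday.
766 mod 7 = 3, so 766 days after a Saturday is Saturday + 3 = Tuesday.

Tuesday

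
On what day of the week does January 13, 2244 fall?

Doomsday rule: the anchor day for the 2200s is Friday. For year 44: 44÷12 = 3 r 8, and 8÷4 = 2, so 3+8+2 = 13.
Friday + 13 ≡ Thursday — that's 2244's doomsday.
In January the doomsday date is Jan 4 (2244 is a leap year (divisible by 4)).
Jan 13 is 9 days after Jan 4; 9 mod 7 = 2, so Thursday + 2 = Saturday.

Saturday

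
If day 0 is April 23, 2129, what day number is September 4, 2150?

7804

Apr 23, 2129 → Apr 23, 2130: 365 days.
Apr 23, 2130 → Apr 23, 2131: 365 days.
Apr 23, 2131 → Apr 23, 2132: 366 days (Feb 29, 2132 is in that span).
Apr 23, 2132 → Apr 23, 2133: 365 days.
Apr 23, 2133 → Apr 23, 2134: 365 days.
Apr 23, 2134 → Apr 23, 2135: 365 days.
Apr 23, 2135 → Apr 23, 2136: 366 days (Feb 29, 2136 is in that span).
Apr 23, 2136 → Apr 23, 2137: 365 days.
Apr 23, 2137 → Apr 23, 2138: 365 days.
Apr 23, 2138 → Apr 23, 2139: 365 days.
Apr 23, 2139 → Apr 23, 2140: 366 days (Feb 29, 2140 is in that span).
Apr 23, 2140 → Apr 23, 2141: 365 days.
Apr 23, 2141 → Apr 23, 2142: 365 days.
Apr 23, 2142 → Apr 23, 2143: 365 days.
Apr 23, 2143 → Apr 23, 2144: 366 days (Feb 29, 2144 is in that span).
Apr 23, 2144 → Apr 23, 2145: 365 days.
Apr 23, 2145 → Apr 23, 2146: 365 days.
Apr 23, 2146 → Apr 23, 2147: 365 days.
Apr 23, 2147 → Apr 23, 2148: 366 days (Feb 29, 2148 is in that span).
Apr 23, 2148 → Apr 23, 2149: 365 days.
Apr 23, 2149 → Apr 23, 2150: 365 days.
Apr 23, 2150 → May 23, 2150: 30 days (April has 30).
May 23, 2150 → Jun 23, 2150: 31 days (May has 31).
Jun 23, 2150 → Jul 23, 2150: 30 days (June has 30).
Jul 23, 2150 → Aug 23, 2150: 31 days (July has 31).
Aug 23, 2150 → Sep 4, 2150: 12 days.
Total: 7804 days.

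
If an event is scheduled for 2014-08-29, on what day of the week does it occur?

Doomsday rule: the anchor day for the 2000s is Tuesday. For year 14: 14÷12 = 1 r 2, and 2÷4 = 0, so 1+2+0 = 3.
Tuesday + 3 ≡ Friday — that's 2014's doomsday.
In August the doomsday date is Aug 8.
Aug 29 is 21 days after Aug 8; 21 mod 7 = 0, so Friday + 0 = Friday.

Friday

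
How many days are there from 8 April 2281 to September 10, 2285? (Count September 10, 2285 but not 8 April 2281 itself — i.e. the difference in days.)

1616

Apr 8, 2281 → Apr 8, 2282: 365 days.
Apr 8, 2282 → Apr 8, 2283: 365 days.
Apr 8, 2283 → Apr 8, 2284: 366 days (Feb 29, 2284 is in that span).
Apr 8, 2284 → Apr 8, 2285: 365 days.
Apr 8, 2285 → May 8, 2285: 30 days (April has 30).
May 8, 2285 → Jun 8, 2285: 31 days (May has 31).
Jun 8, 2285 → Jul 8, 2285: 30 days (June has 30).
Jul 8, 2285 → Aug 8, 2285: 31 days (July has 31).
Aug 8, 2285 → Sep 8, 2285: 31 days (August has 31).
Sep 8, 2285 → Sep 10, 2285: 2 days.
Total: 1616 days.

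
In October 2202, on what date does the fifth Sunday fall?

October 1, 2202 is a Friday.
The first Sunday is therefore October 3 (2 days later).
The fifth Sunday is 3 + 4×7 = October 31.

October 31, 2202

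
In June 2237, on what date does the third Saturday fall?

June 17, 2237

June 1, 2237 is a Thursday.
The first Saturday is therefore June 3 (2 days later).
The third Saturday is 3 + 2×7 = June 17.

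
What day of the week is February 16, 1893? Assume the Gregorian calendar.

Doomsday rule: the anchor day for the 1800s is Friday. For year 93: 93÷12 = 7 r 9, and 9÷4 = 2, so 7+9+2 = 18.
Friday + 18 ≡ Tuesday — that's 1893's doomsday.
In February the doomsday date is Feb 28 (1893 is not a leap year).
Feb 16 is 12 days before Feb 28; 12 mod 7 = 5, so Tuesday − 5 = Thursday.

Thursday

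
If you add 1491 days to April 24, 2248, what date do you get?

May 24, 2252

+365 (one year) → Apr 24, 2249 (1126 left).
+365 (one year) → Apr 24, 2250 (761 left).
+365 (one year) → Apr 24, 2251 (396 left).
Apr has 30 days: +7 → May 1, 2251 (389 left).
May has 31 days: +31 → Jun 1, 2251 (358 left).
Jun has 30 days: +30 → Jul 1, 2251 (328 left).
Jul has 31 days: +31 → Aug 1, 2251 (297 left).
Aug has 31 days: +31 → Sep 1, 2251 (266 left).
Sep has 30 days: +30 → Oct 1, 2251 (236 left).
Oct has 31 days: +31 → Nov 1, 2251 (205 left).
Nov has 30 days: +30 → Dec 1, 2251 (175 left).
Dec has 31 days: +31 → Jan 1, 2252 (144 left).
Jan has 31 days: +31 → Feb 1, 2252 (113 left).
Feb has 29 days: +29 → Mar 1, 2252 (84 left).
Mar has 31 days: +31 → Apr 1, 2252 (53 left).
Apr has 30 days: +30 → May 1, 2252 (23 left).
+23 → May 24, 2252.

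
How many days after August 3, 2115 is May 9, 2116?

Aug 3, 2115 → Sep 3, 2115: 31 days (August has 31).
Sep 3, 2115 → Oct 3, 2115: 30 days (September has 30).
Oct 3, 2115 → Nov 3, 2115: 31 days (October has 31).
Nov 3, 2115 → Dec 3, 2115: 30 days (November has 30).
Dec 3, 2115 → Jan 3, 2116: 31 days (December has 31).
Jan 3, 2116 → Feb 3, 2116: 31 days (January has 31).
Feb 3, 2116 → Mar 3, 2116: 29 days (February has 29).
Mar 3, 2116 → Apr 3, 2116: 31 days (March has 31).
Apr 3, 2116 → May 3, 2116: 30 days (April has 30).
May 3, 2116 → May 9, 2116: 6 days.
Total: 280 days.

280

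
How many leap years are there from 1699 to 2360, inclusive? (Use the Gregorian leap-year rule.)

160

Multiples of 4 in [1699,2360]: 166.
Of those, multiples of 100: 7 (not leap unless ÷400).
Multiples of 400: 1.
Leap years = 166 − 7 + 1 = 160.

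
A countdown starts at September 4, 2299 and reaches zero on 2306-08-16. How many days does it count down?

2537

Sep 4, 2299 → Sep 4, 2300: 365 days.
Sep 4, 2300 → Sep 4, 2301: 365 days.
Sep 4, 2301 → Sep 4, 2302: 365 days.
Sep 4, 2302 → Sep 4, 2303: 365 days.
Sep 4, 2303 → Sep 4, 2304: 366 days (Feb 29, 2304 is in that span).
Sep 4, 2304 → Sep 4, 2305: 365 days.
Sep 4, 2305 → Oct 4, 2305: 30 days (September has 30).
Oct 4, 2305 → Nov 4, 2305: 31 days (October has 31).
Nov 4, 2305 → Dec 4, 2305: 30 days (November has 30).
Dec 4, 2305 → Jan 4, 2306: 31 days (December has 31).
Jan 4, 2306 → Feb 4, 2306: 31 days (January has 31).
Feb 4, 2306 → Mar 4, 2306: 28 days (February has 28).
Mar 4, 2306 → Apr 4, 2306: 31 days (March has 31).
Apr 4, 2306 → May 4, 2306: 30 days (April has 30).
May 4, 2306 → Jun 4, 2306: 31 days (May has 31).
Jun 4, 2306 → Jul 4, 2306: 30 days (June has 30).
Jul 4, 2306 → Aug 4, 2306: 31 days (July has 31).
Aug 4, 2306 → Aug 16, 2306: 12 days.
Total: 2537 days.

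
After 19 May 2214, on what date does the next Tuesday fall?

May 24, 2214

May 19, 2214 is a Thursday.
From Thursday to the next Tuesday is 5 days.
May 19, 2214 + 5 = May 24, 2214.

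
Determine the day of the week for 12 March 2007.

Monday

January 1, 2007 is a Monday.
Jan 1, 2007 → Feb 1, 2007: 31 days (January has 31).
Feb 1, 2007 → Mar 1, 2007: 28 days (February has 28).
Mar 1, 2007 → Mar 12, 2007: 11 days.
Total: 70 days.
70 mod 7 = 0, so Monday + 0 = Monday.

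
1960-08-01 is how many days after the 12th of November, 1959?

Nov 12, 1959 → Dec 12, 1959: 30 days (November has 30).
Dec 12, 1959 → Jan 12, 1960: 31 days (December has 31).
Jan 12, 1960 → Feb 12, 1960: 31 days (January has 31).
Feb 12, 1960 → Mar 12, 1960: 29 days (February has 29).
Mar 12, 1960 → Apr 12, 1960: 31 days (March has 31).
Apr 12, 1960 → May 12, 1960: 30 days (April has 30).
May 12, 1960 → Jun 12, 1960: 31 days (May has 31).
Jun 12, 1960 → Jul 12, 1960: 30 days (June has 30).
Jul 12, 1960 → Aug 1, 1960: 20 days.
Total: 263 days.

263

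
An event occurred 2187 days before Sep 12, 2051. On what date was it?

September 16, 2045

−365 (one year) → Sep 12, 2050 (1822 left).
−365 (one year) → Sep 12, 2049 (1457 left).
−365 (one year) → Sep 12, 2048 (1092 left).
−366 (one year; includes Feb 29, 2048) → Sep 12, 2047 (726 left).
−365 (one year) → Sep 12, 2046 (361 left).
−12 → Aug 31, 2046 (end of Aug, 31 days; 349 left).
−31 → Jul 31, 2046 (end of Jul, 31 days; 318 left).
−31 → Jun 30, 2046 (end of Jun, 30 days; 287 left).
−30 → May 31, 2046 (end of May, 31 days; 257 left).
−31 → Apr 30, 2046 (end of Apr, 30 days; 226 left).
−30 → Mar 31, 2046 (end of Mar, 31 days; 196 left).
−31 → Feb 28, 2046 (end of Feb, 28 days; 165 left).
−28 → Jan 31, 2046 (end of Jan, 31 days; 137 left).
−31 → Dec 31, 2045 (end of Dec, 31 days; 106 left).
−31 → Nov 30, 2045 (end of Nov, 30 days; 75 left).
−30 → Oct 31, 2045 (end of Oct, 31 days; 45 left).
−31 → Sep 30, 2045 (end of Sep, 30 days; 14 left).
−14 → Sep 16, 2045.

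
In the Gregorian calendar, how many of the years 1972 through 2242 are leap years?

66

Multiples of 4 in [1972,2242]: 68.
Of those, multiples of 100: 3 (not leap unless ÷400).
Multiples of 400: 1.
Leap years = 68 − 3 + 1 = 66.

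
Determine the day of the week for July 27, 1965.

Tuesday

Doomsday rule: the anchor day for the 1900s is Wednesday. For year 65: 65÷12 = 5 r 5, and 5÷4 = 1, so 5+5+1 = 11.
Wednesday + 11 ≡ Sunday — that's 1965's doomsday.
In July the doomsday date is Jul 11.
Jul 27 is 16 days after Jul 11; 16 mod 7 = 2, so Sunday + 2 = Tuesday.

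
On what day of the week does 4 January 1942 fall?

Sunday

Doomsday rule: the anchor day for the 1900s is Wednesday. For year 42: 42÷12 = 3 r 6, and 6÷4 = 1, so 3+6+1 = 10.
Wednesday + 10 ≡ Saturday — that's 1942's doomsday.
In January the doomsday date is Jan 3 (1942 is not a leap year).
Jan 4 is 1 day after Jan 3; 1 mod 7 = 1, so Saturday + 1 = Sunday.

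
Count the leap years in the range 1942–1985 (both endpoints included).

11

Multiples of 4 in [1942,1985]: 11.
Of those, multiples of 100: 0 (not leap unless ÷400).
Multiples of 400: 0.
Leap years = 11 − 0 + 0 = 11.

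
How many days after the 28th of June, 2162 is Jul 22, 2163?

Jun 28, 2162 → Jul 28, 2162: 30 days (June has 30).
Jul 28, 2162 → Aug 28, 2162: 31 days (July has 31).
Aug 28, 2162 → Sep 28, 2162: 31 days (August has 31).
Sep 28, 2162 → Oct 28, 2162: 30 days (September has 30).
Oct 28, 2162 → Nov 28, 2162: 31 days (October has 31).
Nov 28, 2162 → Dec 28, 2162: 30 days (November has 30).
Dec 28, 2162 → Jan 28, 2163: 31 days (December has 31).
Jan 28, 2163 → Feb 28, 2163: 31 days (January has 31).
Feb 28, 2163 → Mar 28, 2163: 28 days (February has 28).
Mar 28, 2163 → Apr 28, 2163: 31 days (March has 31).
Apr 28, 2163 → May 28, 2163: 30 days (April has 30).
May 28, 2163 → Jun 28, 2163: 31 days (May has 31).
Jun 28, 2163 → Jul 22, 2163: 24 days.
Total: 389 days.

389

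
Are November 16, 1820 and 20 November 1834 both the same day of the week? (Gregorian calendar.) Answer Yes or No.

Yes

From Nov 16, 1820 to Nov 20, 1834 is 5117 days.
5117 mod 7 = 0, so they are the same weekday.
(Nov 16, 1820 is a Thursday; Nov 20, 1834 is a Thursday.)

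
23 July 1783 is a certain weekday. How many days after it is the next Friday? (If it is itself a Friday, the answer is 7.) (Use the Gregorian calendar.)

Jul 23, 1783 is a Wednesday.
From Wednesday to the next Friday is 2 days.

2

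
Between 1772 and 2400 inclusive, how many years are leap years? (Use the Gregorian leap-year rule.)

153

Multiples of 4 in [1772,2400]: 158.
Of those, multiples of 100: 7 (not leap unless ÷400).
Multiples of 400: 2.
Leap years = 158 − 7 + 2 = 153.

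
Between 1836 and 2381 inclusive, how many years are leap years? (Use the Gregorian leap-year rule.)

Multiples of 4 in [1836,2381]: 137.
Of those, multiples of 100: 5 (not leap unless ÷400).
Multiples of 400: 1.
Leap years = 137 − 5 + 1 = 133.

133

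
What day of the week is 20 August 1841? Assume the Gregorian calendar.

Friday

Doomsday rule: the anchor day for the 1800s is Friday. For year 41: 41÷12 = 3 r 5, and 5÷4 = 1, so 3+5+1 = 9.
Friday + 9 ≡ Sunday — that's 1841's doomsday.
In August the doomsday date is Aug 8.
Aug 20 is 12 days after Aug 8; 12 mod 7 = 5, so Sunday + 5 = Friday.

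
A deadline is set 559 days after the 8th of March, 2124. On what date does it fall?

+365 (one year) → Mar 8, 2125 (194 left).
Mar has 31 days: +24 → Apr 1, 2125 (170 left).
Apr has 30 days: +30 → May 1, 2125 (140 left).
May has 31 days: +31 → Jun 1, 2125 (109 left).
Jun has 30 days: +30 → Jul 1, 2125 (79 left).
Jul has 31 days: +31 → Aug 1, 2125 (48 left).
Aug has 31 days: +31 → Sep 1, 2125 (17 left).
+17 → Sep 18, 2125.

September 18, 2125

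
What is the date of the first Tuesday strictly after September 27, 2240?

Sep 27, 2240 is a Sunday.
From Sunday to the next Tuesday is 2 days.
Sep 27, 2240 + 2 = Sep 29, 2240.

September 29, 2240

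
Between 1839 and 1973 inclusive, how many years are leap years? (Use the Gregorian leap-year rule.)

Multiples of 4 in [1839,1973]: 34.
Of those, multiples of 100: 1 (not leap unless ÷400).
Multiples of 400: 0.
Leap years = 34 − 1 + 0 = 33.

33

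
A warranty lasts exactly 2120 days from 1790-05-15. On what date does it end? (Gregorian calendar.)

+365 (one year) → May 15, 1791 (1755 left).
+366 (one year; includes Feb 29, 1792) → May 15, 1792 (1389 left).
+365 (one year) → May 15, 1793 (1024 left).
+365 (one year) → May 15, 1794 (659 left).
+365 (one year) → May 15, 1795 (294 left).
May has 31 days: +17 → Jun 1, 1795 (277 left).
Jun has 30 days: +30 → Jul 1, 1795 (247 left).
Jul has 31 days: +31 → Aug 1, 1795 (216 left).
Aug has 31 days: +31 → Sep 1, 1795 (185 left).
Sep has 30 days: +30 → Oct 1, 1795 (155 left).
Oct has 31 days: +31 → Nov 1, 1795 (124 left).
Nov has 30 days: +30 → Dec 1, 1795 (94 left).
Dec has 31 days: +31 → Jan 1, 1796 (63 left).
Jan has 31 days: +31 → Feb 1, 1796 (32 left).
Feb has 29 days: +29 → Mar 1, 1796 (3 left).
+3 → Mar 4, 1796.

March 4, 1796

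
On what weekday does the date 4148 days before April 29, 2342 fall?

Saturday

First find the weekday of Apr 29, 2342. Doomsday rule: the anchor day for the 2300s is Wednesday. For year 42: 42÷12 = 3 r 6, and 6÷4 = 1, so 3+6+1 = 10.
Wednesday + 10 ≡ Saturday — that's 2342's doomsday.
In April the doomsday date is Apr 4.
Apr 29 is 25 days after Apr 4; 25 mod 7 = 4, so Saturday + 4 = Wednesday.
4148 mod 7 = 4, so 4148 days before a Wednesday is Wednesday − 4 = Saturday.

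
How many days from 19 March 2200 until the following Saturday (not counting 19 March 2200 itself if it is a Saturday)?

Mar 19, 2200 is a Wednesday.
From Wednesday to the next Saturday is 3 days.

3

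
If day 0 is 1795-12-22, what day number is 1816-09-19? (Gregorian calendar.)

Dec 22, 1795 → Dec 22, 1796: 366 days (Feb 29, 1796 is in that span).
Dec 22, 1796 → Dec 22, 1797: 365 days.
Dec 22, 1797 → Dec 22, 1798: 365 days.
Dec 22, 1798 → Dec 22, 1799: 365 days.
Dec 22, 1799 → Dec 22, 1800: 365 days.
Dec 22, 1800 → Dec 22, 1801: 365 days.
Dec 22, 1801 → Dec 22, 1802: 365 days.
Dec 22, 1802 → Dec 22, 1803: 365 days.
Dec 22, 1803 → Dec 22, 1804: 366 days (Feb 29, 1804 is in that span).
Dec 22, 1804 → Dec 22, 1805: 365 days.
Dec 22, 1805 → Dec 22, 1806: 365 days.
Dec 22, 1806 → Dec 22, 1807: 365 days.
Dec 22, 1807 → Dec 22, 1808: 366 days (Feb 29, 1808 is in that span).
Dec 22, 1808 → Dec 22, 1809: 365 days.
Dec 22, 1809 → Dec 22, 1810: 365 days.
Dec 22, 1810 → Dec 22, 1811: 365 days.
Dec 22, 1811 → Dec 22, 1812: 366 days (Feb 29, 1812 is in that span).
Dec 22, 1812 → Dec 22, 1813: 365 days.
Dec 22, 1813 → Dec 22, 1814: 365 days.
Dec 22, 1814 → Dec 22, 1815: 365 days.
Dec 22, 1815 → Jan 22, 1816: 31 days (December has 31).
Jan 22, 1816 → Feb 22, 1816: 31 days (January has 31).
Feb 22, 1816 → Mar 22, 1816: 29 days (February has 29).
Mar 22, 1816 → Apr 22, 1816: 31 days (March has 31).
Apr 22, 1816 → May 22, 1816: 30 days (April has 30).
May 22, 1816 → Jun 22, 1816: 31 days (May has 31).
Jun 22, 1816 → Jul 22, 1816: 30 days (June has 30).
Jul 22, 1816 → Aug 22, 1816: 31 days (July has 31).
Aug 22, 1816 → Sep 19, 1816: 28 days.
Total: 7576 days.

7576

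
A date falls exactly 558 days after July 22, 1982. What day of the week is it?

Tuesday

First find the weekday of Jul 22, 1982. Doomsday rule: the anchor day for the 1900s is Wednesday. For year 82: 82÷12 = 6 r 10, and 10÷4 = 2, so 6+10+2 = 18.
Wednesday + 18 ≡ Sunday — that's 1982's doomsday.
In July the doomsday date is Jul 11.
Jul 22 is 11 days after Jul 11; 11 mod 7 = 4, so Sunday + 4 = Thursday.
558 mod 7 = 5, so 558 days after a Thursday is Thursday + 5 = Tuesday.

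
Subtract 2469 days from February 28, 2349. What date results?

−366 (one year; includes Feb 29, 2348) → Feb 28, 2348 (2103 left).
−365 (one year) → Feb 28, 2347 (1738 left).
−365 (one year) → Feb 28, 2346 (1373 left).
−365 (one year) → Feb 28, 2345 (1008 left).
−366 (one year; includes Feb 29, 2344) → Feb 28, 2344 (642 left).
−365 (one year) → Feb 28, 2343 (277 left).
−28 → Jan 31, 2343 (end of Jan, 31 days; 249 left).
−31 → Dec 31, 2342 (end of Dec, 31 days; 218 left).
−31 → Nov 30, 2342 (end of Nov, 30 days; 187 left).
−30 → Oct 31, 2342 (end of Oct, 31 days; 157 left).
−31 → Sep 30, 2342 (end of Sep, 30 days; 126 left).
−30 → Aug 31, 2342 (end of Aug, 31 days; 96 left).
−31 → Jul 31, 2342 (end of Jul, 31 days; 65 left).
−31 → Jun 30, 2342 (end of Jun, 30 days; 34 left).
−30 → May 31, 2342 (end of May, 31 days; 4 left).
−4 → May 27, 2342.

May 27, 2342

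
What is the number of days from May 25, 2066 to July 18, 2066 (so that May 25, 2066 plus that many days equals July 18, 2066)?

54

May 25, 2066 → Jun 25, 2066: 31 days (May has 31).
Jun 25, 2066 → Jul 18, 2066: 23 days.
Total: 54 days.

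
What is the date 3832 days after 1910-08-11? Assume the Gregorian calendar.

+365 (one year) → Aug 11, 1911 (3467 left).
+366 (one year; includes Feb 29, 1912) → Aug 11, 1912 (3101 left).
+365 (one year) → Aug 11, 1913 (2736 left).
+365 (one year) → Aug 11, 1914 (2371 left).
+365 (one year) → Aug 11, 1915 (2006 left).
+366 (one year; includes Feb 29, 1916) → Aug 11, 1916 (1640 left).
+365 (one year) → Aug 11, 1917 (1275 left).
+365 (one year) → Aug 11, 1918 (910 left).
+365 (one year) → Aug 11, 1919 (545 left).
+366 (one year; includes Feb 29, 1920) → Aug 11, 1920 (179 left).
Aug has 31 days: +21 → Sep 1, 1920 (158 left).
Sep has 30 days: +30 → Oct 1, 1920 (128 left).
Oct has 31 days: +31 → Nov 1, 1920 (97 left).
Nov has 30 days: +30 → Dec 1, 1920 (67 left).
Dec has 31 days: +31 → Jan 1, 1921 (36 left).
Jan has 31 days: +31 → Feb 1, 1921 (5 left).
+5 → Feb 6, 1921.

February 6, 1921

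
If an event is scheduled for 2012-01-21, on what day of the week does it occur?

Saturday

Doomsday rule: the anchor day for the 2000s is Tuesday. For year 12: 12÷12 = 1 r 0, and 0÷4 = 0, so 1+0+0 = 1.
Tuesday + 1 ≡ Wednesday — that's 2012's doomsday.
In January the doomsday date is Jan 4 (2012 is a leap year (divisible by 4)).
Jan 21 is 17 days after Jan 4; 17 mod 7 = 3, so Wednesday + 3 = Saturday.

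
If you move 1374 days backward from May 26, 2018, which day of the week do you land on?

Thursday

First find the weekday of May 26, 2018. Doomsday rule: the anchor day for the 2000s is Tuesday. For year 18: 18÷12 = 1 r 6, and 6÷4 = 1, so 1+6+1 = 8.
Tuesday + 8 ≡ Wednesday — that's 2018's doomsday.
In May the doomsday date is May 9.
May 26 is 17 days after May 9; 17 mod 7 = 3, so Wednesday + 3 = Saturday.
1374 mod 7 = 2, so 1374 days before a Saturday is Saturday − 2 = Thursday.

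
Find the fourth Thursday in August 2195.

August 1, 2195 is a Saturday.
The first Thursday is therefore August 6 (5 days later).
The fourth Thursday is 6 + 3×7 = August 27.

August 27, 2195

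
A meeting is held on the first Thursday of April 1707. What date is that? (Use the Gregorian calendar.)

April 1, 1707 is a Friday.
The first Thursday is therefore April 7 (6 days later).

April 7, 1707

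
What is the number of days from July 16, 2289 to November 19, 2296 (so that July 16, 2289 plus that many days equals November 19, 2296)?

2683

Jul 16, 2289 → Jul 16, 2290: 365 days.
Jul 16, 2290 → Jul 16, 2291: 365 days.
Jul 16, 2291 → Jul 16, 2292: 366 days (Feb 29, 2292 is in that span).
Jul 16, 2292 → Jul 16, 2293: 365 days.
Jul 16, 2293 → Jul 16, 2294: 365 days.
Jul 16, 2294 → Jul 16, 2295: 365 days.
Jul 16, 2295 → Jul 16, 2296: 366 days (Feb 29, 2296 is in that span).
Jul 16, 2296 → Aug 16, 2296: 31 days (July has 31).
Aug 16, 2296 → Sep 16, 2296: 31 days (August has 31).
Sep 16, 2296 → Oct 16, 2296: 30 days (September has 30).
Oct 16, 2296 → Nov 16, 2296: 31 days (October has 31).
Nov 16, 2296 → Nov 19, 2296: 3 days.
Total: 2683 days.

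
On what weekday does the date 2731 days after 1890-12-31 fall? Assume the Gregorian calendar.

Thursday

Dec 31, 1890 is a Wednesday.
2731 mod 7 = 1, so 2731 days after a Wednesday is Wednesday + 1 = Thursday.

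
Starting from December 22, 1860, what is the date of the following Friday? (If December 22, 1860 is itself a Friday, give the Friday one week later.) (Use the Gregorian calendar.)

December 28, 1860

Dec 22, 1860 is a Saturday.
From Saturday to the next Friday is 6 days.
Dec 22, 1860 + 6 = Dec 28, 1860.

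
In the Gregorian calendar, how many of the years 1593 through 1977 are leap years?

Multiples of 4 in [1593,1977]: 96.
Of those, multiples of 100: 4 (not leap unless ÷400).
Multiples of 400: 1.
Leap years = 96 − 4 + 1 = 93.

93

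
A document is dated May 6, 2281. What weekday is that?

Friday

Doomsday rule: the anchor day for the 2200s is Friday. For year 81: 81÷12 = 6 r 9, and 9÷4 = 2, so 6+9+2 = 17.
Friday + 17 ≡ Monday — that's 2281's doomsday.
In May the doomsday date is May 9.
May 6 is 3 days before May 9; 3 mod 7 = 3, so Monday − 3 = Friday.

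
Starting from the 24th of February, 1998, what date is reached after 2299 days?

June 11, 2004

+365 (one year) → Feb 24, 1999 (1934 left).
+365 (one year) → Feb 24, 2000 (1569 left).
+366 (one year; includes Feb 29, 2000) → Feb 24, 2001 (1203 left).
+365 (one year) → Feb 24, 2002 (838 left).
+365 (one year) → Feb 24, 2003 (473 left).
+365 (one year) → Feb 24, 2004 (108 left).
Feb has 29 days: +6 → Mar 1, 2004 (102 left).
Mar has 31 days: +31 → Apr 1, 2004 (71 left).
Apr has 30 days: +30 → May 1, 2004 (41 left).
May has 31 days: +31 → Jun 1, 2004 (10 left).
+10 → Jun 11, 2004.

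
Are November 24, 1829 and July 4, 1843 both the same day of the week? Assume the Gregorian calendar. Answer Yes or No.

Yes

From Nov 24, 1829 to Jul 4, 1843 is 4970 days.
4970 mod 7 = 0, so they are the same weekday.
(Nov 24, 1829 is a Tuesday; Jul 4, 1843 is a Tuesday.)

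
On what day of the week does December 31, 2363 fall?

Tuesday

Doomsday rule: the anchor day for the 2300s is Wednesday. For year 63: 63÷12 = 5 r 3, and 3÷4 = 0, so 5+3+0 = 8.
Wednesday + 8 ≡ Thursday — that's 2363's doomsday.
In December the doomsday date is Dec 12.
Dec 31 is 19 days after Dec 12; 19 mod 7 = 5, so Thursday + 5 = Tuesday.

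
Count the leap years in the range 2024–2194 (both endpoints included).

42

Multiples of 4 in [2024,2194]: 43.
Of those, multiples of 100: 1 (not leap unless ÷400).
Multiples of 400: 0.
Leap years = 43 − 1 + 0 = 42.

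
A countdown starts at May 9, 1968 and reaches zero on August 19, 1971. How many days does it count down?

1197

May 9, 1968 → May 9, 1969: 365 days.
May 9, 1969 → May 9, 1970: 365 days.
May 9, 1970 → May 9, 1971: 365 days.
May 9, 1971 → Jun 9, 1971: 31 days (May has 31).
Jun 9, 1971 → Jul 9, 1971: 30 days (June has 30).
Jul 9, 1971 → Aug 9, 1971: 31 days (July has 31).
Aug 9, 1971 → Aug 19, 1971: 10 days.
Total: 1197 days.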